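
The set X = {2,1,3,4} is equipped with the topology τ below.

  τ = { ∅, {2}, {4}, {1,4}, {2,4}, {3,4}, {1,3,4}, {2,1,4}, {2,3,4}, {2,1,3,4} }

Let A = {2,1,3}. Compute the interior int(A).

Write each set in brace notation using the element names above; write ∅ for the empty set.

U open, U⊆A: ∅, {2}. int(A) = ⋃ = {2}

{2}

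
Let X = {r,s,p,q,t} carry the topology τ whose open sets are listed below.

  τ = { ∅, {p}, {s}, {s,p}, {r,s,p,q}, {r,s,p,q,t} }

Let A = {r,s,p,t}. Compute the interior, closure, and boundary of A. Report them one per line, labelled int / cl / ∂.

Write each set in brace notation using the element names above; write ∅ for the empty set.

int(A) = {s,p}
cl(A)  = {r,s,p,q,t}
∂A     = {r,q,t}

U open, U⊆A: ∅, {s}, {p}, {s,p}. int(A) = ⋃ = {s,p}
X∖A={q}, int(X∖A)=∅, hence cl(A)={r,s,p,q,t}
∂A: remove int from cl → {r,q,t}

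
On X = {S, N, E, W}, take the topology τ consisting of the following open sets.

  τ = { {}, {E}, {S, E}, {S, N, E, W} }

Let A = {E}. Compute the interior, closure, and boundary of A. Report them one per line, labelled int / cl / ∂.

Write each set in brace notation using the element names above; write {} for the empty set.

U open, U⊆A: {}, {E}. int(A) = ⋃ = {E}
X∖A={S, N, W}, int(X∖A)={}, hence cl(A)={S, N, E, W}
∂A: remove int from cl → {S, N, W}

int(A) = {E}
cl(A)  = {S, N, E, W}
∂A     = {S, N, W}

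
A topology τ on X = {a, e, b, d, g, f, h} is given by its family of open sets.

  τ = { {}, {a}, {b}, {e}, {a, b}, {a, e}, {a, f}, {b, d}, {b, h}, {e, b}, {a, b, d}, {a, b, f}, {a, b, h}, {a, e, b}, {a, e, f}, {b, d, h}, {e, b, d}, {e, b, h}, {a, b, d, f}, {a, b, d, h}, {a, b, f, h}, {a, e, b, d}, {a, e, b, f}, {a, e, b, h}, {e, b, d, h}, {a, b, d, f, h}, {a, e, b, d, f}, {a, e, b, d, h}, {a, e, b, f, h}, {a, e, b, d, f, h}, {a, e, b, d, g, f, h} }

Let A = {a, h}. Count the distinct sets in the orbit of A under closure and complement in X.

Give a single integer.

10

cl via duality: int({e, b, d, g, f}) = {e, b, d}, so X∖{e, b, d} = {a, g, f, h}
Write k for closure, c for complement:
  1. A     = {a, h}
  2. kA    = {a, g, f, h}
  3. cA    = {e, b, d, g, f}
  4. ckA   = {e, b, d}
  5. kcA   = {e, b, d, g, f, h}
  6. kckA  = {e, b, d, g, h}
  7. ckcA  = {a}
  8. ckckA = {a, f}
  9. kckcA = {a, g, f}
  10. ckckcA = {e, b, d, h}
applying k or c yields no new set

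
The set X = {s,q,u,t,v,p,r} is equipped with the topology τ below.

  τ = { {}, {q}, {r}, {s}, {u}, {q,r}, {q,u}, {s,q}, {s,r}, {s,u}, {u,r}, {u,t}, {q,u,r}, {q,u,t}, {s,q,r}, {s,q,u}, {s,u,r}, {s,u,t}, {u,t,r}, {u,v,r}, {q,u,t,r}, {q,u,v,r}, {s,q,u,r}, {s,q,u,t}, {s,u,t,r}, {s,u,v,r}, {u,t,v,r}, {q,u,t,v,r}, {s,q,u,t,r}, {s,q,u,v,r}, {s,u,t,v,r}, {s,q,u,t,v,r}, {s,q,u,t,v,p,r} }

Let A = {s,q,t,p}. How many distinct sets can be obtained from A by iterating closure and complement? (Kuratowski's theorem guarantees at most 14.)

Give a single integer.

X∖A={u,v,r}, int(X∖A)={u,v,r}, hence cl(A)={s,q,t,p}
Orbit (k=closure, c=complement):
  1. A     = {s,q,t,p}
  2. cA    = {u,v,r}
  3. kcA   = {u,t,v,p,r}
  4. ckcA  = {s,q}
  5. kckcA = {s,q,p}
  6. ckckcA = {u,t,v,r}
(closed under both — stop)

6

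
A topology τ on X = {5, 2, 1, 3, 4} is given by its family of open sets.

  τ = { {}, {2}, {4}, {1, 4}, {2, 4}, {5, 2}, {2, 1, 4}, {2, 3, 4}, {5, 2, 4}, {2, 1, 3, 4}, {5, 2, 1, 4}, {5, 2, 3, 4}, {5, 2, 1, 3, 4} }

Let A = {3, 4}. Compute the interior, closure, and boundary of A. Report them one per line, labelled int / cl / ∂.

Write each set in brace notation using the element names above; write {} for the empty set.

U open, U⊆A: {}, {4}. int(A) = ⋃ = {4}
X∖A={5, 2, 1}, int(X∖A)={5, 2}, hence cl(A)={1, 3, 4}
∂A: remove int from cl → {1, 3}

int(A) = {4}
cl(A)  = {1, 3, 4}
∂A     = {1, 3}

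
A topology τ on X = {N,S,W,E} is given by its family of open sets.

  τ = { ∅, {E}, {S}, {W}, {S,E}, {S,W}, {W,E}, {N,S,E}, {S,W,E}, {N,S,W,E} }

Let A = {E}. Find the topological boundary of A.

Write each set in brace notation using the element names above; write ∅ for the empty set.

opens ⊆ A: ∅, {E}; union → int = {E}
complement {N,S,W}; its interior {S,W}; cl(A) = X∖{S,W} = {N,E}
boundary = {N,E} ∖ {E} = {N}

{N}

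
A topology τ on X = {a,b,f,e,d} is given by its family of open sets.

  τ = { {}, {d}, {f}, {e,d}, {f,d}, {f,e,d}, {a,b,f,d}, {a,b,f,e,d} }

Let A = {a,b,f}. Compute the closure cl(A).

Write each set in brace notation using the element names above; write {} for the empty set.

{a,b,f}

closure: X∖int(X∖A) = X∖{e,d} = {a,b,f}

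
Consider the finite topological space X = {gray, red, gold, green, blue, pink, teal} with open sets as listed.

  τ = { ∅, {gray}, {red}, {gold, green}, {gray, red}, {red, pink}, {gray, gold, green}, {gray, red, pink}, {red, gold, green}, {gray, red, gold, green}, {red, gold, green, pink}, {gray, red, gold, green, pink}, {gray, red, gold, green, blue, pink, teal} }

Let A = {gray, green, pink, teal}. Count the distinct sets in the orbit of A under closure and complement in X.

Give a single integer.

closure: X∖int(X∖A) = X∖{red} = {gray, gold, green, blue, pink, teal}
Let k=closure and c=complement:
  1. A     = {gray, green, pink, teal}
  2. kA    = {gray, gold, green, blue, pink, teal}
  3. cA    = {red, gold, blue}
  4. ckA   = {red}
  5. kcA   = {red, gold, green, blue, pink, teal}
  6. kckA  = {red, blue, pink, teal}
  7. ckcA  = {gray}
  8. ckckA = {gray, gold, green}
  9. kckcA = {gray, blue, teal}
  10. kckckA = {gray, gold, green, blue, teal}
  11. ckckcA = {red, gold, green, pink}
  12. ckckckA = {red, pink}
— saturated at 12

12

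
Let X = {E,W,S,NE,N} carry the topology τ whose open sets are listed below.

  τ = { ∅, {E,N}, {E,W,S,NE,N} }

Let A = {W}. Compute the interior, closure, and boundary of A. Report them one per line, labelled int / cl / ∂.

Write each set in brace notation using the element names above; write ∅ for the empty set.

int(A) = ∅
cl(A)  = {W,S,NE}
∂A     = {W,S,NE}

open subsets of A: ∅; so int(A) = ∅
closure: X∖int(X∖A) = X∖{E,N} = {W,S,NE}
∂A = {W,S,NE} minus ∅ = {W,S,NE}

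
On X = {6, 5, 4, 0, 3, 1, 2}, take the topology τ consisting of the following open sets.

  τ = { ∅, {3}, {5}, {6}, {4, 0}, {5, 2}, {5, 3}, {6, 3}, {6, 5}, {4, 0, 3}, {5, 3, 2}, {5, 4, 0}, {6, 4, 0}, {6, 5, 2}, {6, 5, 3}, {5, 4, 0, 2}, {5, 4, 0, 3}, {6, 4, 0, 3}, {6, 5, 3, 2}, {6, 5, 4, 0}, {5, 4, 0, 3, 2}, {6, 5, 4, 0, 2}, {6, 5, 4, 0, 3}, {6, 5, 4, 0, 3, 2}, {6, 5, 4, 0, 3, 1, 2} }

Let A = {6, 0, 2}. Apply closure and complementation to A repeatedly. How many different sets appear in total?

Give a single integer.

cl via duality: int({5, 4, 3, 1}) = {5, 3}, so X∖{5, 3} = {6, 4, 0, 1, 2}
Write k for closure, c for complement:
  1. A     = {6, 0, 2}
  2. kA    = {6, 4, 0, 1, 2}
  3. cA    = {5, 4, 3, 1}
  4. ckA   = {5, 3}
  5. kcA   = {5, 4, 0, 3, 1, 2}
  6. kckA  = {5, 3, 1, 2}
  7. ckcA  = {6}
  8. ckckA = {6, 4, 0}
  9. kckcA = {6, 1}
  10. kckckA = {6, 4, 0, 1}
  11. ckckcA = {5, 4, 0, 3, 2}
  12. ckckckA = {5, 3, 2}
applying k or c yields no new set

12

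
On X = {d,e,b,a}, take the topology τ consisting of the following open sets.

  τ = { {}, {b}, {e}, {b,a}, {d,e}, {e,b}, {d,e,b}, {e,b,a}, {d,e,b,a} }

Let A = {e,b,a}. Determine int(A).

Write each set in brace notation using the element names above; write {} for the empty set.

open subsets of A: {}, {e}, {b}, {b,a}, {e,b}, {e,b,a}; so int(A) = {e,b,a}

{e,b,a}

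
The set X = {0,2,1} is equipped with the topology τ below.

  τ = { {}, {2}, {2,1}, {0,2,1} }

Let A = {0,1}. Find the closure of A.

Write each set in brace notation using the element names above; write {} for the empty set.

{0,1}

closure: X∖int(X∖A) = X∖{2} = {0,1}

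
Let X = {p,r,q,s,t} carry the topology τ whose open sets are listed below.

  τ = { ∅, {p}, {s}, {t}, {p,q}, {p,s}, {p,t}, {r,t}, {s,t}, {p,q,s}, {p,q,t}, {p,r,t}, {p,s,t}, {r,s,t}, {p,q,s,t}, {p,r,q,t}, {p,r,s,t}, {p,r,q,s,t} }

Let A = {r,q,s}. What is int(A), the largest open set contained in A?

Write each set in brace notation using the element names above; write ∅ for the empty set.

U open, U⊆A: ∅, {s}. int(A) = ⋃ = {s}

{s}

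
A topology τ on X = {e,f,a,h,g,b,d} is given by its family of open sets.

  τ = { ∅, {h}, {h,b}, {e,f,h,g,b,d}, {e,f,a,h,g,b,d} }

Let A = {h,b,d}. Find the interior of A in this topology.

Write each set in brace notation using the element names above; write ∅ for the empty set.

U open, U⊆A: ∅, {h}, {h,b}. int(A) = ⋃ = {h,b}

{h,b}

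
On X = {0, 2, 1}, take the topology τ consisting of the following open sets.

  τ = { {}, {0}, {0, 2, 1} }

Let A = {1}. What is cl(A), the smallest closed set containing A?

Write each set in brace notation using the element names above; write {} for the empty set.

closure: X∖int(X∖A) = X∖{0} = {2, 1}

{2, 1}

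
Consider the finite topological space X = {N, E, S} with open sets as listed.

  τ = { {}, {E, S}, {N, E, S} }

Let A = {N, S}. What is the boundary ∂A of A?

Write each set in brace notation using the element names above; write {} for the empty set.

{N, E, S}

U open, U⊆A: {}. int(A) = ⋃ = {}
X∖A={E}, int(X∖A)={}, hence cl(A)={N, E, S}
∂A: remove int from cl → {N, E, S}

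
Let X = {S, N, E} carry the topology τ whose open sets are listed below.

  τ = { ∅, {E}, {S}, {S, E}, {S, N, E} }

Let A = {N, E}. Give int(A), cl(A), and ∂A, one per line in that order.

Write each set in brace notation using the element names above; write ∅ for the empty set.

int(A) = {E}
cl(A)  = {N, E}
∂A     = {N}

opens ⊆ A: ∅, {E}; union → int = {E}
complement {S}; its interior {S}; cl(A) = X∖{S} = {N, E}
boundary = {N, E} ∖ {E} = {N}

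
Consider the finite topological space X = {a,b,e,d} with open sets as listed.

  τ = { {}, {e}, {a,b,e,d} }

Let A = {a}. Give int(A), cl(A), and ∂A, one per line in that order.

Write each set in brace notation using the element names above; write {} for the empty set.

open subsets of A: {}; so int(A) = {}
closure: X∖int(X∖A) = X∖{e} = {a,b,d}
∂A = {a,b,d} minus {} = {a,b,d}

int(A) = {}
cl(A)  = {a,b,d}
∂A     = {a,b,d}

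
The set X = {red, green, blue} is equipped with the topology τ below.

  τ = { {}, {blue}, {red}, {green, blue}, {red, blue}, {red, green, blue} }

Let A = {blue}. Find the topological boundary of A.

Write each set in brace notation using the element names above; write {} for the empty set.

open subsets of A: {}, {blue}; so int(A) = {blue}
closure: X∖int(X∖A) = X∖{red} = {green, blue}
∂A = {green, blue} minus {blue} = {green}

{green}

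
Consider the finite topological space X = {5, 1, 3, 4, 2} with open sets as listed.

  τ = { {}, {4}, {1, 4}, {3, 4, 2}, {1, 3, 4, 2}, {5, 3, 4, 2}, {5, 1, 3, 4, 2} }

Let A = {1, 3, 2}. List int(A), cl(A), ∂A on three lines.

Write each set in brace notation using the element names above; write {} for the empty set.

U open, U⊆A: {}. int(A) = ⋃ = {}
X∖A={5, 4}, int(X∖A)={4}, hence cl(A)={5, 1, 3, 2}
∂A: remove int from cl → {5, 1, 3, 2}

int(A) = {}
cl(A)  = {5, 1, 3, 2}
∂A     = {5, 1, 3, 2}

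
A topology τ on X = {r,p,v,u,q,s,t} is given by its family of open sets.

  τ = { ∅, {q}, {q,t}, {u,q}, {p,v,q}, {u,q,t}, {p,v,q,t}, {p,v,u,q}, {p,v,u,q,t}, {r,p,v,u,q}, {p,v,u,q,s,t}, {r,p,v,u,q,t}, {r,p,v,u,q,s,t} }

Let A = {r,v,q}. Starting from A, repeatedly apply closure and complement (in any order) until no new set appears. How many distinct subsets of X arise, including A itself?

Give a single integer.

cl via duality: int({p,u,s,t}) = ∅, so X∖∅ = {r,p,v,u,q,s,t}
Write k for closure, c for complement:
  1. A     = {r,v,q}
  2. kA    = {r,p,v,u,q,s,t}
  3. cA    = {p,u,s,t}
  4. ckA   = ∅
  5. kcA   = {r,p,v,u,s,t}
  6. ckcA  = {q}
applying k or c yields no new set

6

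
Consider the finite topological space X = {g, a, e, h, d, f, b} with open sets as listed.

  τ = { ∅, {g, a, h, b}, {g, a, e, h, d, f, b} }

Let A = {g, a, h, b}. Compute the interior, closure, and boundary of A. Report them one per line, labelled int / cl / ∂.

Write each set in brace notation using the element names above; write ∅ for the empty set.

interior: largest open inside A is {g, a, h, b} (from ∅, {g, a, h, b})
cl via duality: int({e, d, f}) = ∅, so X∖∅ = {g, a, e, h, d, f, b}
cl∖int = {e, d, f}

int(A) = {g, a, h, b}
cl(A)  = {g, a, e, h, d, f, b}
∂A     = {e, d, f}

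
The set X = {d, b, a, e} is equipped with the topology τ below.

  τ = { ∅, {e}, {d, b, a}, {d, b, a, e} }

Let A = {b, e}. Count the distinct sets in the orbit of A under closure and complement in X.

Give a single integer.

complement {d, a}; its interior ∅; cl(A) = X∖∅ = {d, b, a, e}
With k = closure, c = complement:
  1. A     = {b, e}
  2. kA    = {d, b, a, e}
  3. cA    = {d, a}
  4. ckA   = ∅
  5. kcA   = {d, b, a}
  6. ckcA  = {e}
k, c of each give nothing new

6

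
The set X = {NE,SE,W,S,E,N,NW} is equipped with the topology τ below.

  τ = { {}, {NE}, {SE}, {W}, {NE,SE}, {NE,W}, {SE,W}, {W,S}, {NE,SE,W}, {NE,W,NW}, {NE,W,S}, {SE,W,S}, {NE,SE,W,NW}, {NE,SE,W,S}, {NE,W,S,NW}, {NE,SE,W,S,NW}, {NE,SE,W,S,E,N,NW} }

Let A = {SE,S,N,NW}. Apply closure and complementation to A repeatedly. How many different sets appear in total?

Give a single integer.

8

complement {NE,W,E}; its interior {NE,W}; cl(A) = X∖{NE,W} = {SE,S,E,N,NW}
With k = closure, c = complement:
  1. A     = {SE,S,N,NW}
  2. kA    = {SE,S,E,N,NW}
  3. cA    = {NE,W,E}
  4. ckA   = {NE,W}
  5. kcA   = {NE,W,S,E,N,NW}
  6. ckcA  = {SE}
  7. kckcA = {SE,E,N}
  8. ckckcA = {NE,W,S,NW}
k, c of each give nothing new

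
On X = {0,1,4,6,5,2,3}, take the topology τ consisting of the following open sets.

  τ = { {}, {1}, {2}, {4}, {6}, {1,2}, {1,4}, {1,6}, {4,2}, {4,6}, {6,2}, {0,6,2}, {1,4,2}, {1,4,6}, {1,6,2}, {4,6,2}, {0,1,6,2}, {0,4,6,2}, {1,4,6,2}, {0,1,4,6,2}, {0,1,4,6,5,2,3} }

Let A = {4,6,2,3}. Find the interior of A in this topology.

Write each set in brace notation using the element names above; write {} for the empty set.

interior: largest open inside A is {4,6,2} (from {}, {6}, {4}, {2}, {6,2}, {4,2}, {4,6}, {4,6,2})

{4,6,2}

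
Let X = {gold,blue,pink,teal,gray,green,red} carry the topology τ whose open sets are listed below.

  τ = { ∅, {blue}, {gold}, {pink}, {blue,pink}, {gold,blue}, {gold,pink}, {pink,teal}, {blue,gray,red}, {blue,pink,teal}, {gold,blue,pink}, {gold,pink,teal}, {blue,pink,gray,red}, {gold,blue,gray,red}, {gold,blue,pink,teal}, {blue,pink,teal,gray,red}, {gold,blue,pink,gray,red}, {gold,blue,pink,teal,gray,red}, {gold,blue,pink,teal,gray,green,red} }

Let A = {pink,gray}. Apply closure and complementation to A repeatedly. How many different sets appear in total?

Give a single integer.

10

closure: X∖int(X∖A) = X∖{gold,blue} = {pink,teal,gray,green,red}
Let k=closure and c=complement:
  1. A     = {pink,gray}
  2. kA    = {pink,teal,gray,green,red}
  3. cA    = {gold,blue,teal,green,red}
  4. ckA   = {gold,blue}
  5. kcA   = {gold,blue,teal,gray,green,red}
  6. kckA  = {gold,blue,gray,green,red}
  7. ckcA  = {pink}
  8. ckckA = {pink,teal}
  9. kckcA = {pink,teal,green}
  10. ckckcA = {gold,blue,gray,red}
— saturated at 10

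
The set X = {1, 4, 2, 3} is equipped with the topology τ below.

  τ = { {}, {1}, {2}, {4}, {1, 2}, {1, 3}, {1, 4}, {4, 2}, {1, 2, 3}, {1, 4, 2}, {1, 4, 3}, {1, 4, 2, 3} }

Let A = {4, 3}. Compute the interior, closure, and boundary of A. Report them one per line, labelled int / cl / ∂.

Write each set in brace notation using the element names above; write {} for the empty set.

open subsets of A: {}, {4}; so int(A) = {4}
closure: X∖int(X∖A) = X∖{1, 2} = {4, 3}
∂A = {4, 3} minus {4} = {3}

int(A) = {4}
cl(A)  = {4, 3}
∂A     = {3}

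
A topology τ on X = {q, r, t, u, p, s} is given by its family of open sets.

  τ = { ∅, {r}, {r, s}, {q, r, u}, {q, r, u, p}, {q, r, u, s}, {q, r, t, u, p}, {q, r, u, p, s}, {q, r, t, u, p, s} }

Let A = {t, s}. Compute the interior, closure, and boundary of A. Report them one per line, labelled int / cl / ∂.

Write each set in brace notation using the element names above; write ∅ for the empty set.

opens ⊆ A: ∅; union → int = ∅
complement {q, r, u, p}; its interior {q, r, u, p}; cl(A) = X∖{q, r, u, p} = {t, s}
boundary = {t, s} ∖ ∅ = {t, s}

int(A) = ∅
cl(A)  = {t, s}
∂A     = {t, s}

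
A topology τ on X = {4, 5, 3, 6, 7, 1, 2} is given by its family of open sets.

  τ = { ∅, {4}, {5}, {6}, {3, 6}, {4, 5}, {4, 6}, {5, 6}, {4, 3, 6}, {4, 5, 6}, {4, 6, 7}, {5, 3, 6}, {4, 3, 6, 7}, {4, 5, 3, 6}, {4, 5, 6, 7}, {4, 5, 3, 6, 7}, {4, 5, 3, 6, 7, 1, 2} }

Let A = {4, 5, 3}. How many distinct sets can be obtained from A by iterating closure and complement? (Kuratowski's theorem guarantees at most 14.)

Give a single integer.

8

X∖A={6, 7, 1, 2}, int(X∖A)={6}, hence cl(A)={4, 5, 3, 7, 1, 2}
Orbit (k=closure, c=complement):
  1. A     = {4, 5, 3}
  2. kA    = {4, 5, 3, 7, 1, 2}
  3. cA    = {6, 7, 1, 2}
  4. ckA   = {6}
  5. kcA   = {3, 6, 7, 1, 2}
  6. ckcA  = {4, 5}
  7. kckcA = {4, 5, 7, 1, 2}
  8. ckckcA = {3, 6}
(closed under both — stop)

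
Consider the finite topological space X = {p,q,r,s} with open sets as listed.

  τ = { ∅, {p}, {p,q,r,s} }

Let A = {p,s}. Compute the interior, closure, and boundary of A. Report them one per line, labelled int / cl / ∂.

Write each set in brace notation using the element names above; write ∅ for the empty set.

int(A) = {p}
cl(A)  = {p,q,r,s}
∂A     = {q,r,s}

opens ⊆ A: ∅, {p}; union → int = {p}
complement {q,r}; its interior ∅; cl(A) = X∖∅ = {p,q,r,s}
boundary = {p,q,r,s} ∖ {p} = {q,r,s}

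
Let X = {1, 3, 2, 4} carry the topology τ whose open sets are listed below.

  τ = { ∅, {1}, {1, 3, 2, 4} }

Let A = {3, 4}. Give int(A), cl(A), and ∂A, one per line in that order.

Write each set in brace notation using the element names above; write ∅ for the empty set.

interior: largest open inside A is ∅ (from ∅)
cl via duality: int({1, 2}) = {1}, so X∖{1} = {3, 2, 4}
cl∖int = {3, 2, 4}

int(A) = ∅
cl(A)  = {3, 2, 4}
∂A     = {3, 2, 4}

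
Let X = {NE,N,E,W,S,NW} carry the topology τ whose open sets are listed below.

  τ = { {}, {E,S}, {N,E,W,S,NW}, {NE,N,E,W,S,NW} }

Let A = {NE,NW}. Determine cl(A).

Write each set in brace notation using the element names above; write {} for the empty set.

cl via duality: int({N,E,W,S}) = {E,S}, so X∖{E,S} = {NE,N,W,NW}

{NE,N,W,NW}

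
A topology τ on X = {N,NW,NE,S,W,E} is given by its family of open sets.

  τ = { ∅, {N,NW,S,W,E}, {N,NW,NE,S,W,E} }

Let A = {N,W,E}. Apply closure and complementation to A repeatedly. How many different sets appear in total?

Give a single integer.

4

X∖A={NW,NE,S}, int(X∖A)=∅, hence cl(A)={N,NW,NE,S,W,E}
Orbit (k=closure, c=complement):
  1. A     = {N,W,E}
  2. kA    = {N,NW,NE,S,W,E}
  3. cA    = {NW,NE,S}
  4. ckA   = ∅
(closed under both — stop)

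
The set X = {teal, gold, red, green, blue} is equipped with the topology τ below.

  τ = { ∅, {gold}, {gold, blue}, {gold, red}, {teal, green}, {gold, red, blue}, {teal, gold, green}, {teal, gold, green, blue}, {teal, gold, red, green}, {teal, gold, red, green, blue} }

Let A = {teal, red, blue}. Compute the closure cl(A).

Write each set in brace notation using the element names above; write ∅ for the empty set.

{teal, red, green, blue}

X∖A={gold, green}, int(X∖A)={gold}, hence cl(A)={teal, red, green, blue}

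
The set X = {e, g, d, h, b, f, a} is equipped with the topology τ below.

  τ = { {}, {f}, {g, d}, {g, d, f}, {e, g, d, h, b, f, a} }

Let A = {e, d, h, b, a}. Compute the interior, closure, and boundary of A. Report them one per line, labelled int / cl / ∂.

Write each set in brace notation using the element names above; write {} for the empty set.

U open, U⊆A: {}. int(A) = ⋃ = {}
X∖A={g, f}, int(X∖A)={f}, hence cl(A)={e, g, d, h, b, a}
∂A: remove int from cl → {e, g, d, h, b, a}

int(A) = {}
cl(A)  = {e, g, d, h, b, a}
∂A     = {e, g, d, h, b, a}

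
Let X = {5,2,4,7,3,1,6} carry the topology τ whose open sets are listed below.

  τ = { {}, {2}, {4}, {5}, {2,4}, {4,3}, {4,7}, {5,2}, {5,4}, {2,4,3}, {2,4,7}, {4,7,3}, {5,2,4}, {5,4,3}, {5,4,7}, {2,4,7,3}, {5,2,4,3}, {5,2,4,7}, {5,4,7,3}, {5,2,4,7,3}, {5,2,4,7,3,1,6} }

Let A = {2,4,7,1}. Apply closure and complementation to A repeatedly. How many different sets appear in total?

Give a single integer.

closure: X∖int(X∖A) = X∖{5} = {2,4,7,3,1,6}
Let k=closure and c=complement:
  1. A     = {2,4,7,1}
  2. kA    = {2,4,7,3,1,6}
  3. cA    = {5,3,6}
  4. ckA   = {5}
  5. kcA   = {5,3,1,6}
  6. kckA  = {5,1,6}
  7. ckcA  = {2,4,7}
  8. ckckA = {2,4,7,3}
— saturated at 8

8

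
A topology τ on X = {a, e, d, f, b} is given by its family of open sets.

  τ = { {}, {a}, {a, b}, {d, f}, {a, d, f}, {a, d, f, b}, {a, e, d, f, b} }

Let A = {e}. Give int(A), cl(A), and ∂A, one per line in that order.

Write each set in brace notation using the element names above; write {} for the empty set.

open subsets of A: {}; so int(A) = {}
closure: X∖int(X∖A) = X∖{a, d, f, b} = {e}
∂A = {e} minus {} = {e}

int(A) = {}
cl(A)  = {e}
∂A     = {e}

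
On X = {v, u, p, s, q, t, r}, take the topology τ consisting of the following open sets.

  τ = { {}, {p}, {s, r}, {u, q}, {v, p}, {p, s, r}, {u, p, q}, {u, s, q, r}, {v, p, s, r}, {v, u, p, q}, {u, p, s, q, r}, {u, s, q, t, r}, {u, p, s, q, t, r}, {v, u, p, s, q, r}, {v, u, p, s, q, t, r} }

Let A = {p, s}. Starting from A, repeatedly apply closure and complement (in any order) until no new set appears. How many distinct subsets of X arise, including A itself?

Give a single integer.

closure: X∖int(X∖A) = X∖{u, q} = {v, p, s, t, r}
Let k=closure and c=complement:
  1. A     = {p, s}
  2. kA    = {v, p, s, t, r}
  3. cA    = {v, u, q, t, r}
  4. ckA   = {u, q}
  5. kcA   = {v, u, s, q, t, r}
  6. kckA  = {u, q, t}
  7. ckcA  = {p}
  8. ckckA = {v, p, s, r}
  9. kckcA = {v, p}
  10. ckckcA = {u, s, q, t, r}
— saturated at 10

10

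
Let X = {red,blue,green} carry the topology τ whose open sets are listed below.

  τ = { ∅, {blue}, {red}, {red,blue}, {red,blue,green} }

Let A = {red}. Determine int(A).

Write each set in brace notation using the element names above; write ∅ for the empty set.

{red}

interior: largest open inside A is {red} (from ∅, {red})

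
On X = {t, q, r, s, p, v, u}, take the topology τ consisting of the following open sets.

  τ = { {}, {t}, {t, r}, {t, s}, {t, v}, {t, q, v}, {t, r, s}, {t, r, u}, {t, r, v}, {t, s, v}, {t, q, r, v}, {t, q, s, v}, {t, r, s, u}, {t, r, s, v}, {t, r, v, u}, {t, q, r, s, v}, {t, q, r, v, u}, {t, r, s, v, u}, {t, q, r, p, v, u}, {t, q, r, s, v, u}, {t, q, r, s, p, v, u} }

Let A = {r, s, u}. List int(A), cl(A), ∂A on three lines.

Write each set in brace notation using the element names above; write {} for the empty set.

open subsets of A: {}; so int(A) = {}
closure: X∖int(X∖A) = X∖{t, q, v} = {r, s, p, u}
∂A = {r, s, p, u} minus {} = {r, s, p, u}

int(A) = {}
cl(A)  = {r, s, p, u}
∂A     = {r, s, p, u}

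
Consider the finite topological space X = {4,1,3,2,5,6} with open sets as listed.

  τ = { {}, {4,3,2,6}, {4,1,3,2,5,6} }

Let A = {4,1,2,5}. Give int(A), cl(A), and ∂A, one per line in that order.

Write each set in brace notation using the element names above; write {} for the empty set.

open subsets of A: {}; so int(A) = {}
closure: X∖int(X∖A) = X∖{} = {4,1,3,2,5,6}
∂A = {4,1,3,2,5,6} minus {} = {4,1,3,2,5,6}

int(A) = {}
cl(A)  = {4,1,3,2,5,6}
∂A     = {4,1,3,2,5,6}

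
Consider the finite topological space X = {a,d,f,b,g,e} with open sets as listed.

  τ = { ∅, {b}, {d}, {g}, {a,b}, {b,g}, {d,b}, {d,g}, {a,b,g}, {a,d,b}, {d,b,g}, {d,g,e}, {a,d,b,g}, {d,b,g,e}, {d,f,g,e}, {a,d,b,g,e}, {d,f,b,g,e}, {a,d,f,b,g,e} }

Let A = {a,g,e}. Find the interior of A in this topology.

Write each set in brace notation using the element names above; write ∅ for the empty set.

opens ⊆ A: ∅, {g}; union → int = {g}

{g}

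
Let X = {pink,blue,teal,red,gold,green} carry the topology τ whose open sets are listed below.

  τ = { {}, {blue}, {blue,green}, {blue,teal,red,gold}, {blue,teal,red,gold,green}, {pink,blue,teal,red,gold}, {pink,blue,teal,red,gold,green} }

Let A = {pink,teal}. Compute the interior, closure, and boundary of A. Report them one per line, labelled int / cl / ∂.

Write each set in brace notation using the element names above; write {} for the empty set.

int(A) = {}
cl(A)  = {pink,teal,red,gold}
∂A     = {pink,teal,red,gold}

open subsets of A: {}; so int(A) = {}
closure: X∖int(X∖A) = X∖{blue,green} = {pink,teal,red,gold}
∂A = {pink,teal,red,gold} minus {} = {pink,teal,red,gold}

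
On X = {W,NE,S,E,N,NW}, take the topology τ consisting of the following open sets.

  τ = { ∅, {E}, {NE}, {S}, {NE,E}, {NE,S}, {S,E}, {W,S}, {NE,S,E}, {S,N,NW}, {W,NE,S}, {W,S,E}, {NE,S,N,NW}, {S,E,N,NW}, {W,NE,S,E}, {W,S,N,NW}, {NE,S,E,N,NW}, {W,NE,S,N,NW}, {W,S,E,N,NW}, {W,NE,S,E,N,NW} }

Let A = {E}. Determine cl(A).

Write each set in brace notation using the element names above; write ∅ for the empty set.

{E}

closure: X∖int(X∖A) = X∖{W,NE,S,N,NW} = {E}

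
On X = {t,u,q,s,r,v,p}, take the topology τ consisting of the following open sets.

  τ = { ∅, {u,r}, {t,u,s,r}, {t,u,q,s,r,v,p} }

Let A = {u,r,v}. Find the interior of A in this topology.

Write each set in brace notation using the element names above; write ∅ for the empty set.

open subsets of A: ∅, {u,r}; so int(A) = {u,r}

{u,r}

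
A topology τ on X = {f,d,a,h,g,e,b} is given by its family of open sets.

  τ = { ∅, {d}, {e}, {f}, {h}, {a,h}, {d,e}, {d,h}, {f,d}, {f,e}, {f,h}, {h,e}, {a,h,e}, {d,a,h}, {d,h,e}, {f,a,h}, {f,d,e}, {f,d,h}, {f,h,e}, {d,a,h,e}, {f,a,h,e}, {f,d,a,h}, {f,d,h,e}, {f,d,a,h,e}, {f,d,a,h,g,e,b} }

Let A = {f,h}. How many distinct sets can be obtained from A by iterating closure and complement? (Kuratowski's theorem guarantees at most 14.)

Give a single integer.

cl via duality: int({d,a,g,e,b}) = {d,e}, so X∖{d,e} = {f,a,h,g,b}
Write k for closure, c for complement:
  1. A     = {f,h}
  2. kA    = {f,a,h,g,b}
  3. cA    = {d,a,g,e,b}
  4. ckA   = {d,e}
  5. kckA  = {d,g,e,b}
  6. ckckA = {f,a,h}
applying k or c yields no new set

6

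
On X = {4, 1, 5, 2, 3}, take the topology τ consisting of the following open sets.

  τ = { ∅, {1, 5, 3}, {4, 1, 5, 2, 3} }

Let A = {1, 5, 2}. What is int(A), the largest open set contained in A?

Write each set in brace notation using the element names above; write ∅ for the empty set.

open subsets of A: ∅; so int(A) = ∅

∅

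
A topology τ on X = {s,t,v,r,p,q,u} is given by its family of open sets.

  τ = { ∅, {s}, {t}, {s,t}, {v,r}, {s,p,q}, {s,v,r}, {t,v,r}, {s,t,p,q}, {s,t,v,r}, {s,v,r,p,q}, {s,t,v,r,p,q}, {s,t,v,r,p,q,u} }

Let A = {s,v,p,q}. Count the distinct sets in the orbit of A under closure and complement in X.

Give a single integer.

X∖A={t,r,u}, int(X∖A)={t}, hence cl(A)={s,v,r,p,q,u}
Orbit (k=closure, c=complement):
  1. A     = {s,v,p,q}
  2. kA    = {s,v,r,p,q,u}
  3. cA    = {t,r,u}
  4. ckA   = {t}
  5. kcA   = {t,v,r,u}
  6. kckA  = {t,u}
  7. ckcA  = {s,p,q}
  8. ckckA = {s,v,r,p,q}
  9. kckcA = {s,p,q,u}
  10. ckckcA = {t,v,r}
(closed under both — stop)

10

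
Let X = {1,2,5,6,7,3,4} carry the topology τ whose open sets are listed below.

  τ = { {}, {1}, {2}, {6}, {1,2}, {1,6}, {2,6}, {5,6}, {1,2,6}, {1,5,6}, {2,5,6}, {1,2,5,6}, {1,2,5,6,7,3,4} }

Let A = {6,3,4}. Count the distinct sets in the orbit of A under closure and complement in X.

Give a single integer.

8

cl via duality: int({1,2,5,7}) = {1,2}, so X∖{1,2} = {5,6,7,3,4}
Write k for closure, c for complement:
  1. A     = {6,3,4}
  2. kA    = {5,6,7,3,4}
  3. cA    = {1,2,5,7}
  4. ckA   = {1,2}
  5. kcA   = {1,2,5,7,3,4}
  6. kckA  = {1,2,7,3,4}
  7. ckcA  = {6}
  8. ckckA = {5,6}
applying k or c yields no new set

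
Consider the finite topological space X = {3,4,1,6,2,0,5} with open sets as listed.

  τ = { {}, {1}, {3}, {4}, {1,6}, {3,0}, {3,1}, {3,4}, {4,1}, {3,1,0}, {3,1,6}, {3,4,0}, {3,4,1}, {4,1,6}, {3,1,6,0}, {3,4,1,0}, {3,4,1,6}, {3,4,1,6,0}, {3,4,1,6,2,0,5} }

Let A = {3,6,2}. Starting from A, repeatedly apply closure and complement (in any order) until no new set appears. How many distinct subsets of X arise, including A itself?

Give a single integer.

10

cl via duality: int({4,1,0,5}) = {4,1}, so X∖{4,1} = {3,6,2,0,5}
Write k for closure, c for complement:
  1. A     = {3,6,2}
  2. kA    = {3,6,2,0,5}
  3. cA    = {4,1,0,5}
  4. ckA   = {4,1}
  5. kcA   = {4,1,6,2,0,5}
  6. kckA  = {4,1,6,2,5}
  7. ckcA  = {3}
  8. ckckA = {3,0}
  9. kckcA = {3,2,0,5}
  10. ckckcA = {4,1,6}
applying k or c yields no new set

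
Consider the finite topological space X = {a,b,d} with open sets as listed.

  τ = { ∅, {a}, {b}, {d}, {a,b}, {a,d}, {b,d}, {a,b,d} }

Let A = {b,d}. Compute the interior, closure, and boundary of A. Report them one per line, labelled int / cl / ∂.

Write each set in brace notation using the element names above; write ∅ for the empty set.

interior: largest open inside A is {b,d} (from ∅, {b}, {d}, {b,d})
cl via duality: int({a}) = {a}, so X∖{a} = {b,d}
cl∖int = ∅

int(A) = {b,d}
cl(A)  = {b,d}
∂A     = ∅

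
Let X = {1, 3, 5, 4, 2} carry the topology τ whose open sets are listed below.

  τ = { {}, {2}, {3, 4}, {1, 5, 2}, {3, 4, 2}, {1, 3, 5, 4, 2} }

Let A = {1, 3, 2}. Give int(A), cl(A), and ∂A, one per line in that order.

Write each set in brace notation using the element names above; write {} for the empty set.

opens ⊆ A: {}, {2}; union → int = {2}
complement {5, 4}; its interior {}; cl(A) = X∖{} = {1, 3, 5, 4, 2}
boundary = {1, 3, 5, 4, 2} ∖ {2} = {1, 3, 5, 4}

int(A) = {2}
cl(A)  = {1, 3, 5, 4, 2}
∂A     = {1, 3, 5, 4}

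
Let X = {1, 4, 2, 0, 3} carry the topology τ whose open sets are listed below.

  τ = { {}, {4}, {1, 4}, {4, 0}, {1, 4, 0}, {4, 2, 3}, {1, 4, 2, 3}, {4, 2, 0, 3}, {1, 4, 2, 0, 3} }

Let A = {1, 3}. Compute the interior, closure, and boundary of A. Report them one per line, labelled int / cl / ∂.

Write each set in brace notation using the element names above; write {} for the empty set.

int(A) = {}
cl(A)  = {1, 2, 3}
∂A     = {1, 2, 3}

U open, U⊆A: {}. int(A) = ⋃ = {}
X∖A={4, 2, 0}, int(X∖A)={4, 0}, hence cl(A)={1, 2, 3}
∂A: remove int from cl → {1, 2, 3}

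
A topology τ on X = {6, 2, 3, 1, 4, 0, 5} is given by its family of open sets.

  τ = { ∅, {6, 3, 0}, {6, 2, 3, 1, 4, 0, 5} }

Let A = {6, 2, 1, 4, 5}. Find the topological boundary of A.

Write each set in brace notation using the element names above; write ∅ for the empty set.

{6, 2, 3, 1, 4, 0, 5}

U open, U⊆A: ∅. int(A) = ⋃ = ∅
X∖A={3, 0}, int(X∖A)=∅, hence cl(A)={6, 2, 3, 1, 4, 0, 5}
∂A: remove int from cl → {6, 2, 3, 1, 4, 0, 5}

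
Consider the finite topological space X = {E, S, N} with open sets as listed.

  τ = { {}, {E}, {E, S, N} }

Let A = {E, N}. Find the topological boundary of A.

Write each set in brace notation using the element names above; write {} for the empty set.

interior: largest open inside A is {E} (from {}, {E})
cl via duality: int({S}) = {}, so X∖{} = {E, S, N}
cl∖int = {S, N}

{S, N}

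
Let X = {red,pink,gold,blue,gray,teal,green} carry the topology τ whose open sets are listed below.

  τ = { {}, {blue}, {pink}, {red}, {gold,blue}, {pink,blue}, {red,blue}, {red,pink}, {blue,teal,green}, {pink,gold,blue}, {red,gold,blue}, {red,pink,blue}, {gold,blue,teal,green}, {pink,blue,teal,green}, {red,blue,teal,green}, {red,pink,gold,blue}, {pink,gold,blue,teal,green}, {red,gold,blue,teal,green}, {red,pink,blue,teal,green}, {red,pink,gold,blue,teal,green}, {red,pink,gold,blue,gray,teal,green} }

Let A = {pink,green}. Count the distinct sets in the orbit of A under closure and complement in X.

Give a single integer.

8

closure: X∖int(X∖A) = X∖{red,gold,blue} = {pink,gray,teal,green}
Let k=closure and c=complement:
  1. A     = {pink,green}
  2. kA    = {pink,gray,teal,green}
  3. cA    = {red,gold,blue,gray,teal}
  4. ckA   = {red,gold,blue}
  5. kcA   = {red,gold,blue,gray,teal,green}
  6. ckcA  = {pink}
  7. kckcA = {pink,gray}
  8. ckckcA = {red,gold,blue,teal,green}
— saturated at 8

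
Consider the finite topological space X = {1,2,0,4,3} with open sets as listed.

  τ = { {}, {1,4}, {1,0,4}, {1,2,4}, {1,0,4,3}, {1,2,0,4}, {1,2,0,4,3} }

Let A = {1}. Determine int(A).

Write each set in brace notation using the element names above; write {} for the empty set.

{}

open subsets of A: {}; so int(A) = {}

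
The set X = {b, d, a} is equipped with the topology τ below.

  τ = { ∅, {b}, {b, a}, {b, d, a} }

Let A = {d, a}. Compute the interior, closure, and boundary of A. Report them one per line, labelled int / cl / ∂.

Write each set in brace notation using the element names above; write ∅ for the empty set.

int(A) = ∅
cl(A)  = {d, a}
∂A     = {d, a}

open subsets of A: ∅; so int(A) = ∅
closure: X∖int(X∖A) = X∖{b} = {d, a}
∂A = {d, a} minus ∅ = {d, a}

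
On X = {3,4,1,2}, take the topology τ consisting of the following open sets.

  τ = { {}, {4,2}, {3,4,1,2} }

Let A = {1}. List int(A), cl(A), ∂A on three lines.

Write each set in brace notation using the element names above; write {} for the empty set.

opens ⊆ A: {}; union → int = {}
complement {3,4,2}; its interior {4,2}; cl(A) = X∖{4,2} = {3,1}
boundary = {3,1} ∖ {} = {3,1}

int(A) = {}
cl(A)  = {3,1}
∂A     = {3,1}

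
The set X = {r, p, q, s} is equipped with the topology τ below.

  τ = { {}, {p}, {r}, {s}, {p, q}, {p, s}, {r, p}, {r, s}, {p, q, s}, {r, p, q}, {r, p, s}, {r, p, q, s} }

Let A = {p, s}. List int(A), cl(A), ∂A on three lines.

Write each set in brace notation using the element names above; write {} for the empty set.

opens ⊆ A: {}, {s}, {p}, {p, s}; union → int = {p, s}
complement {r, q}; its interior {r}; cl(A) = X∖{r} = {p, q, s}
boundary = {p, q, s} ∖ {p, s} = {q}

int(A) = {p, s}
cl(A)  = {p, q, s}
∂A     = {q}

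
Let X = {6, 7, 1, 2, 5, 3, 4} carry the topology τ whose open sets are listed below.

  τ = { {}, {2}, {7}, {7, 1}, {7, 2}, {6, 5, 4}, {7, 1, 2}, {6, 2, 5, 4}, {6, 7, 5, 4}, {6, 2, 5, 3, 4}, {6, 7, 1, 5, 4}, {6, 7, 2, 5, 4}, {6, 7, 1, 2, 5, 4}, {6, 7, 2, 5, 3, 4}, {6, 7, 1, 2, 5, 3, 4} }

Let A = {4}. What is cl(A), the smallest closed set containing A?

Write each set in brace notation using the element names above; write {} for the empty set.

X∖A={6, 7, 1, 2, 5, 3}, int(X∖A)={7, 1, 2}, hence cl(A)={6, 5, 3, 4}

{6, 5, 3, 4}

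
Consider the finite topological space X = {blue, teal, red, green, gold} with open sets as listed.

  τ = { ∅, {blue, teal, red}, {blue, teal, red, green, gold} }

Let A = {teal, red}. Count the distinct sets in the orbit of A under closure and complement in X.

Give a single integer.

X∖A={blue, green, gold}, int(X∖A)=∅, hence cl(A)={blue, teal, red, green, gold}
Orbit (k=closure, c=complement):
  1. A     = {teal, red}
  2. kA    = {blue, teal, red, green, gold}
  3. cA    = {blue, green, gold}
  4. ckA   = ∅
(closed under both — stop)

4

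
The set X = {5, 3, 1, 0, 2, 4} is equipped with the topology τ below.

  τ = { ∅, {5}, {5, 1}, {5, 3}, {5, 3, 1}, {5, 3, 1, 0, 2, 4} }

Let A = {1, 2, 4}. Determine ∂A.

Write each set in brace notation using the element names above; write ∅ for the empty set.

{1, 0, 2, 4}

open subsets of A: ∅; so int(A) = ∅
closure: X∖int(X∖A) = X∖{5, 3} = {1, 0, 2, 4}
∂A = {1, 0, 2, 4} minus ∅ = {1, 0, 2, 4}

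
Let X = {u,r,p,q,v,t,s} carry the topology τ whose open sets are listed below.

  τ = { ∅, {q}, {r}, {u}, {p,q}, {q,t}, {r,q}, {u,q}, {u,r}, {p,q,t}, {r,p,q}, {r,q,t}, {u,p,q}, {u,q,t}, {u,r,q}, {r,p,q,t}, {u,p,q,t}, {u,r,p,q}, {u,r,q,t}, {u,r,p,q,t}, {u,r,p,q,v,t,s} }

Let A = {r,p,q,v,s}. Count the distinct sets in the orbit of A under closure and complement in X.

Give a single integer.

8

X∖A={u,t}, int(X∖A)={u}, hence cl(A)={r,p,q,v,t,s}
Orbit (k=closure, c=complement):
  1. A     = {r,p,q,v,s}
  2. kA    = {r,p,q,v,t,s}
  3. cA    = {u,t}
  4. ckA   = {u}
  5. kcA   = {u,v,t,s}
  6. kckA  = {u,v,s}
  7. ckcA  = {r,p,q}
  8. ckckA = {r,p,q,t}
(closed under both — stop)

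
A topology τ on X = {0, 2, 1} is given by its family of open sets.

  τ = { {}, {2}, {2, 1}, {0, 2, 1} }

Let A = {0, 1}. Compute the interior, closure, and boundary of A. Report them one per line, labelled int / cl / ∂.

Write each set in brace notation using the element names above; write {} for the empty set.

U open, U⊆A: {}. int(A) = ⋃ = {}
X∖A={2}, int(X∖A)={2}, hence cl(A)={0, 1}
∂A: remove int from cl → {0, 1}

int(A) = {}
cl(A)  = {0, 1}
∂A     = {0, 1}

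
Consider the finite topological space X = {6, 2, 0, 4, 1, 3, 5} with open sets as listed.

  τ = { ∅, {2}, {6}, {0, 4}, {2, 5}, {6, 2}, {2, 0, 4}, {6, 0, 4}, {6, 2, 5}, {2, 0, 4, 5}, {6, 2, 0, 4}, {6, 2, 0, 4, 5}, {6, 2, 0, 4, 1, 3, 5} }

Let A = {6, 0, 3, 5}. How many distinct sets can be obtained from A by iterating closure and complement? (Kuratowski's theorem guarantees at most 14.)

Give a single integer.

closure: X∖int(X∖A) = X∖{2} = {6, 0, 4, 1, 3, 5}
Let k=closure and c=complement:
  1. A     = {6, 0, 3, 5}
  2. kA    = {6, 0, 4, 1, 3, 5}
  3. cA    = {2, 4, 1}
  4. ckA   = {2}
  5. kcA   = {2, 0, 4, 1, 3, 5}
  6. kckA  = {2, 1, 3, 5}
  7. ckcA  = {6}
  8. ckckA = {6, 0, 4}
  9. kckcA = {6, 1, 3}
  10. kckckA = {6, 0, 4, 1, 3}
  11. ckckcA = {2, 0, 4, 5}
  12. ckckckA = {2, 5}
— saturated at 12

12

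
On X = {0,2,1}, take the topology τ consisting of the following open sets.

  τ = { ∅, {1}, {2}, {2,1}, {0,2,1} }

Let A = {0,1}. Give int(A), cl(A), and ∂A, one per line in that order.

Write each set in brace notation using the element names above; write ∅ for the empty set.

int(A) = {1}
cl(A)  = {0,1}
∂A     = {0}

open subsets of A: ∅, {1}; so int(A) = {1}
closure: X∖int(X∖A) = X∖{2} = {0,1}
∂A = {0,1} minus {1} = {0}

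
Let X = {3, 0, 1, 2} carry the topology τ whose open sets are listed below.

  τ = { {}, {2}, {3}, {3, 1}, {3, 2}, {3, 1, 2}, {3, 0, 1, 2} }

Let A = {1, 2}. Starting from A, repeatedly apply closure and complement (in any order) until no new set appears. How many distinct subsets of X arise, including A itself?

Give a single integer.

8

closure: X∖int(X∖A) = X∖{3} = {0, 1, 2}
Let k=closure and c=complement:
  1. A     = {1, 2}
  2. kA    = {0, 1, 2}
  3. cA    = {3, 0}
  4. ckA   = {3}
  5. kcA   = {3, 0, 1}
  6. ckcA  = {2}
  7. kckcA = {0, 2}
  8. ckckcA = {3, 1}
— saturated at 8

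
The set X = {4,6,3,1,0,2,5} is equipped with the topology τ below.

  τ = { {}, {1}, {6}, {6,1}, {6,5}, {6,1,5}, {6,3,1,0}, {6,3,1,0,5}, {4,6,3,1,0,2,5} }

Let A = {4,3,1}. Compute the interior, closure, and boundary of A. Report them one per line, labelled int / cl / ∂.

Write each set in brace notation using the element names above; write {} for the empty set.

int(A) = {1}
cl(A)  = {4,3,1,0,2}
∂A     = {4,3,0,2}

open subsets of A: {}, {1}; so int(A) = {1}
closure: X∖int(X∖A) = X∖{6,5} = {4,3,1,0,2}
∂A = {4,3,1,0,2} minus {1} = {4,3,0,2}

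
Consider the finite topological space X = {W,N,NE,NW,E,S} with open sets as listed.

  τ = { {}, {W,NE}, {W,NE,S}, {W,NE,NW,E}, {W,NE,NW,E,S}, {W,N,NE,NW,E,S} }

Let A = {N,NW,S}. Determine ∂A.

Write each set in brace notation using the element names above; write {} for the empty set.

{N,NW,E,S}

open subsets of A: {}; so int(A) = {}
closure: X∖int(X∖A) = X∖{W,NE} = {N,NW,E,S}
∂A = {N,NW,E,S} minus {} = {N,NW,E,S}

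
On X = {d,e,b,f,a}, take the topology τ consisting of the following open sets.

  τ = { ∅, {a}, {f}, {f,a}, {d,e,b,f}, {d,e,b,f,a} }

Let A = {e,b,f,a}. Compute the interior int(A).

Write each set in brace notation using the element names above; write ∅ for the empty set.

open subsets of A: ∅, {f}, {a}, {f,a}; so int(A) = {f,a}

{f,a}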